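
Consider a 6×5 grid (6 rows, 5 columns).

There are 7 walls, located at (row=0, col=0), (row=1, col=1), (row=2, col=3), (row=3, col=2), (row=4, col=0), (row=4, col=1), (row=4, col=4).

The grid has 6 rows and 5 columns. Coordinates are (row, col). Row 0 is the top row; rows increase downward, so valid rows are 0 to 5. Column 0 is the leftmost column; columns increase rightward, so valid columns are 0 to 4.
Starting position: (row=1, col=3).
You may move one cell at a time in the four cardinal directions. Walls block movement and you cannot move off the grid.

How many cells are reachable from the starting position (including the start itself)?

Answer: Reachable cells: 23

Derivation:
BFS flood-fill from (row=1, col=3):
  Distance 0: (row=1, col=3)
  Distance 1: (row=0, col=3), (row=1, col=2), (row=1, col=4)
  Distance 2: (row=0, col=2), (row=0, col=4), (row=2, col=2), (row=2, col=4)
  Distance 3: (row=0, col=1), (row=2, col=1), (row=3, col=4)
  Distance 4: (row=2, col=0), (row=3, col=1), (row=3, col=3)
  Distance 5: (row=1, col=0), (row=3, col=0), (row=4, col=3)
  Distance 6: (row=4, col=2), (row=5, col=3)
  Distance 7: (row=5, col=2), (row=5, col=4)
  Distance 8: (row=5, col=1)
  Distance 9: (row=5, col=0)
Total reachable: 23 (grid has 23 open cells total)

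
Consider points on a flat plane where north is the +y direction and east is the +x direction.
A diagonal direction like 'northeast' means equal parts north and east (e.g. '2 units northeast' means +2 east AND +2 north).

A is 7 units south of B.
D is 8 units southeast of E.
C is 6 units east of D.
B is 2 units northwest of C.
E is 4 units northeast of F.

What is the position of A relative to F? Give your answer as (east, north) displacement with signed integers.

Place F at the origin (east=0, north=0).
  E is 4 units northeast of F: delta (east=+4, north=+4); E at (east=4, north=4).
  D is 8 units southeast of E: delta (east=+8, north=-8); D at (east=12, north=-4).
  C is 6 units east of D: delta (east=+6, north=+0); C at (east=18, north=-4).
  B is 2 units northwest of C: delta (east=-2, north=+2); B at (east=16, north=-2).
  A is 7 units south of B: delta (east=+0, north=-7); A at (east=16, north=-9).
Therefore A relative to F: (east=16, north=-9).

Answer: A is at (east=16, north=-9) relative to F.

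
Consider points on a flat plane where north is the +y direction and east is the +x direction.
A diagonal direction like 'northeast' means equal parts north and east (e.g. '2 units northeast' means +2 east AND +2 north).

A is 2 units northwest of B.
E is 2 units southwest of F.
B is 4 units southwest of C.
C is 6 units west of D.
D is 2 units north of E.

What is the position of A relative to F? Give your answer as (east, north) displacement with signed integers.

Answer: A is at (east=-14, north=-2) relative to F.

Derivation:
Place F at the origin (east=0, north=0).
  E is 2 units southwest of F: delta (east=-2, north=-2); E at (east=-2, north=-2).
  D is 2 units north of E: delta (east=+0, north=+2); D at (east=-2, north=0).
  C is 6 units west of D: delta (east=-6, north=+0); C at (east=-8, north=0).
  B is 4 units southwest of C: delta (east=-4, north=-4); B at (east=-12, north=-4).
  A is 2 units northwest of B: delta (east=-2, north=+2); A at (east=-14, north=-2).
Therefore A relative to F: (east=-14, north=-2).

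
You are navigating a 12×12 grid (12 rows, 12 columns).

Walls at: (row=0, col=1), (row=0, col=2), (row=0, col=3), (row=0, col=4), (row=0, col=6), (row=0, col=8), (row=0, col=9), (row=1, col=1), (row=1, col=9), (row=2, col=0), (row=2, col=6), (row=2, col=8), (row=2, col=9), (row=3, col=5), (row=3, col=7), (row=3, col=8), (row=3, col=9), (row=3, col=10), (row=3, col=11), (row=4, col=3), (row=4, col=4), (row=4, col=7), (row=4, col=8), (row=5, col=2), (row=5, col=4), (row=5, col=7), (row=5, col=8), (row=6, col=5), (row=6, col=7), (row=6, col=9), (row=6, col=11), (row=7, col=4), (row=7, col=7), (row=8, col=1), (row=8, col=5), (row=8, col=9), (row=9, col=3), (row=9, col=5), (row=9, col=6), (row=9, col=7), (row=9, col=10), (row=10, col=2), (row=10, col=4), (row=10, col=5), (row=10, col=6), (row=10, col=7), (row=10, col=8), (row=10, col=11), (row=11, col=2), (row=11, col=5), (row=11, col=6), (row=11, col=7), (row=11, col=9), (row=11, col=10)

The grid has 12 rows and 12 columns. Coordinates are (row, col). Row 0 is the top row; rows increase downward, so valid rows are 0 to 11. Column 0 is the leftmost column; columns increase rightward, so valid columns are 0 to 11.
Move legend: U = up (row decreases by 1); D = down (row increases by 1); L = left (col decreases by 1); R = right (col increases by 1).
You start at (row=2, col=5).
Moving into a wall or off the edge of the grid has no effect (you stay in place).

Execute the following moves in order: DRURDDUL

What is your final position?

Answer: Final position: (row=1, col=5)

Derivation:
Start: (row=2, col=5)
  D (down): blocked, stay at (row=2, col=5)
  R (right): blocked, stay at (row=2, col=5)
  U (up): (row=2, col=5) -> (row=1, col=5)
  R (right): (row=1, col=5) -> (row=1, col=6)
  D (down): blocked, stay at (row=1, col=6)
  D (down): blocked, stay at (row=1, col=6)
  U (up): blocked, stay at (row=1, col=6)
  L (left): (row=1, col=6) -> (row=1, col=5)
Final: (row=1, col=5)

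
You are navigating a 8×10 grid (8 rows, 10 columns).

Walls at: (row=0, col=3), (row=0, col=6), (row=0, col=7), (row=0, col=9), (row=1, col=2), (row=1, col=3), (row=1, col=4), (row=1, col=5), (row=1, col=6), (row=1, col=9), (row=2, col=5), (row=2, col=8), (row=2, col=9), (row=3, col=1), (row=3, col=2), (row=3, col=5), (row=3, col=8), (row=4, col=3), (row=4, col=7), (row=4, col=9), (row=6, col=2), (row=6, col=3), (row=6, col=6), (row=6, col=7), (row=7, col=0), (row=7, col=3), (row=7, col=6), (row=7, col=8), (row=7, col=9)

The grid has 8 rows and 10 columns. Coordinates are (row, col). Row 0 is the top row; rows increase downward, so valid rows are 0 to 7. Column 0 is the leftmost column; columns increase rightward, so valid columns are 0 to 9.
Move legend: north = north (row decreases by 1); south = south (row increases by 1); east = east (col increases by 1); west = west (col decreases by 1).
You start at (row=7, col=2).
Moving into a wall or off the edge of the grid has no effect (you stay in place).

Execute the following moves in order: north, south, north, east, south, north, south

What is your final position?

Start: (row=7, col=2)
  north (north): blocked, stay at (row=7, col=2)
  south (south): blocked, stay at (row=7, col=2)
  north (north): blocked, stay at (row=7, col=2)
  east (east): blocked, stay at (row=7, col=2)
  south (south): blocked, stay at (row=7, col=2)
  north (north): blocked, stay at (row=7, col=2)
  south (south): blocked, stay at (row=7, col=2)
Final: (row=7, col=2)

Answer: Final position: (row=7, col=2)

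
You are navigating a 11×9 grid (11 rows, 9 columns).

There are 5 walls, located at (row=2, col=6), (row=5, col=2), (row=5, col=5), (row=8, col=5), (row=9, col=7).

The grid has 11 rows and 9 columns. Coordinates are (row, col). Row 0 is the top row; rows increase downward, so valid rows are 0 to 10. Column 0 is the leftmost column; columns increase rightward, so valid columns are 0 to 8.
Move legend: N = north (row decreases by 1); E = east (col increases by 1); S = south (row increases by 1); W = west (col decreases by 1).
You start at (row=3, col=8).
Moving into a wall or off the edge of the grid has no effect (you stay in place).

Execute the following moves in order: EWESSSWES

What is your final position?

Answer: Final position: (row=7, col=8)

Derivation:
Start: (row=3, col=8)
  E (east): blocked, stay at (row=3, col=8)
  W (west): (row=3, col=8) -> (row=3, col=7)
  E (east): (row=3, col=7) -> (row=3, col=8)
  S (south): (row=3, col=8) -> (row=4, col=8)
  S (south): (row=4, col=8) -> (row=5, col=8)
  S (south): (row=5, col=8) -> (row=6, col=8)
  W (west): (row=6, col=8) -> (row=6, col=7)
  E (east): (row=6, col=7) -> (row=6, col=8)
  S (south): (row=6, col=8) -> (row=7, col=8)
Final: (row=7, col=8)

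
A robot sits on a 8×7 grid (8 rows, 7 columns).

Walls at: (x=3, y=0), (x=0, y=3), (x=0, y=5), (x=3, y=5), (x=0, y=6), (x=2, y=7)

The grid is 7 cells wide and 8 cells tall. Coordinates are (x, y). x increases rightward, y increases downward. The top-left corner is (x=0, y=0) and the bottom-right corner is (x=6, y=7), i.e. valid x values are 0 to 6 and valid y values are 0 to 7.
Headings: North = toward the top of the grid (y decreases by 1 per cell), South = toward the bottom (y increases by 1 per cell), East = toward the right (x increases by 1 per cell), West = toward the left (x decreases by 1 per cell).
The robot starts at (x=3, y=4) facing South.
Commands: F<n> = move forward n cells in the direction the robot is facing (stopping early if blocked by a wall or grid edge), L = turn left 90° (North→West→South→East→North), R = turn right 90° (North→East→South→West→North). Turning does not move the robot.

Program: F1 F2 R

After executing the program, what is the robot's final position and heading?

Answer: Final position: (x=3, y=4), facing West

Derivation:
Start: (x=3, y=4), facing South
  F1: move forward 0/1 (blocked), now at (x=3, y=4)
  F2: move forward 0/2 (blocked), now at (x=3, y=4)
  R: turn right, now facing West
Final: (x=3, y=4), facing West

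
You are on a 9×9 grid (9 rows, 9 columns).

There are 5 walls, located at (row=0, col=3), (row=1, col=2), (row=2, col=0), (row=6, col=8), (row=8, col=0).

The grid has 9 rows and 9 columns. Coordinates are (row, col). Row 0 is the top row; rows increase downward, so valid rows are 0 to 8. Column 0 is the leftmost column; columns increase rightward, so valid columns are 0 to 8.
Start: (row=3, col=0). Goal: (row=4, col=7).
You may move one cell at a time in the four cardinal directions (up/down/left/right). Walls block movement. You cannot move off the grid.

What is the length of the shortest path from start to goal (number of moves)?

Answer: Shortest path length: 8

Derivation:
BFS from (row=3, col=0) until reaching (row=4, col=7):
  Distance 0: (row=3, col=0)
  Distance 1: (row=3, col=1), (row=4, col=0)
  Distance 2: (row=2, col=1), (row=3, col=2), (row=4, col=1), (row=5, col=0)
  Distance 3: (row=1, col=1), (row=2, col=2), (row=3, col=3), (row=4, col=2), (row=5, col=1), (row=6, col=0)
  Distance 4: (row=0, col=1), (row=1, col=0), (row=2, col=3), (row=3, col=4), (row=4, col=3), (row=5, col=2), (row=6, col=1), (row=7, col=0)
  Distance 5: (row=0, col=0), (row=0, col=2), (row=1, col=3), (row=2, col=4), (row=3, col=5), (row=4, col=4), (row=5, col=3), (row=6, col=2), (row=7, col=1)
  Distance 6: (row=1, col=4), (row=2, col=5), (row=3, col=6), (row=4, col=5), (row=5, col=4), (row=6, col=3), (row=7, col=2), (row=8, col=1)
  Distance 7: (row=0, col=4), (row=1, col=5), (row=2, col=6), (row=3, col=7), (row=4, col=6), (row=5, col=5), (row=6, col=4), (row=7, col=3), (row=8, col=2)
  Distance 8: (row=0, col=5), (row=1, col=6), (row=2, col=7), (row=3, col=8), (row=4, col=7), (row=5, col=6), (row=6, col=5), (row=7, col=4), (row=8, col=3)  <- goal reached here
One shortest path (8 moves): (row=3, col=0) -> (row=3, col=1) -> (row=3, col=2) -> (row=3, col=3) -> (row=3, col=4) -> (row=3, col=5) -> (row=3, col=6) -> (row=3, col=7) -> (row=4, col=7)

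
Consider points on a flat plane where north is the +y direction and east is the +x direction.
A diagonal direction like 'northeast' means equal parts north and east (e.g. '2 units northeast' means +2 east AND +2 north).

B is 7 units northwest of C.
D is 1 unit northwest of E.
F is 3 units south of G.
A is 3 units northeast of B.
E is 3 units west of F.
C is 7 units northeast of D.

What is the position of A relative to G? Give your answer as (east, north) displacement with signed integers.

Place G at the origin (east=0, north=0).
  F is 3 units south of G: delta (east=+0, north=-3); F at (east=0, north=-3).
  E is 3 units west of F: delta (east=-3, north=+0); E at (east=-3, north=-3).
  D is 1 unit northwest of E: delta (east=-1, north=+1); D at (east=-4, north=-2).
  C is 7 units northeast of D: delta (east=+7, north=+7); C at (east=3, north=5).
  B is 7 units northwest of C: delta (east=-7, north=+7); B at (east=-4, north=12).
  A is 3 units northeast of B: delta (east=+3, north=+3); A at (east=-1, north=15).
Therefore A relative to G: (east=-1, north=15).

Answer: A is at (east=-1, north=15) relative to G.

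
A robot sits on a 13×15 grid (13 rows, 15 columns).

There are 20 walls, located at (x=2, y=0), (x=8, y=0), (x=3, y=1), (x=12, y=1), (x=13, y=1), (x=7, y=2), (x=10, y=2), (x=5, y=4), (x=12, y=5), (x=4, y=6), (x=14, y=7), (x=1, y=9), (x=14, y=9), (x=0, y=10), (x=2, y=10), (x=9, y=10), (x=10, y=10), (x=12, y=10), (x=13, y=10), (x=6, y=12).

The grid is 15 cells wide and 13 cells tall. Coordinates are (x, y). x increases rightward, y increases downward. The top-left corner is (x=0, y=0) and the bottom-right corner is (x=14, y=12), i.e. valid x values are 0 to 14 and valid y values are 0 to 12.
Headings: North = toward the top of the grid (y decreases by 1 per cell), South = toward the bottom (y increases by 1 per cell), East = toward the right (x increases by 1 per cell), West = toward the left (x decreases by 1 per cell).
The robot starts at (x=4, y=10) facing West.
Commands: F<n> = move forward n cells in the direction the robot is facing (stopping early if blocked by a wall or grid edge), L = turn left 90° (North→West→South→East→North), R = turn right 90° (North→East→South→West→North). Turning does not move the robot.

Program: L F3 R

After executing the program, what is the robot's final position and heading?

Answer: Final position: (x=4, y=12), facing West

Derivation:
Start: (x=4, y=10), facing West
  L: turn left, now facing South
  F3: move forward 2/3 (blocked), now at (x=4, y=12)
  R: turn right, now facing West
Final: (x=4, y=12), facing West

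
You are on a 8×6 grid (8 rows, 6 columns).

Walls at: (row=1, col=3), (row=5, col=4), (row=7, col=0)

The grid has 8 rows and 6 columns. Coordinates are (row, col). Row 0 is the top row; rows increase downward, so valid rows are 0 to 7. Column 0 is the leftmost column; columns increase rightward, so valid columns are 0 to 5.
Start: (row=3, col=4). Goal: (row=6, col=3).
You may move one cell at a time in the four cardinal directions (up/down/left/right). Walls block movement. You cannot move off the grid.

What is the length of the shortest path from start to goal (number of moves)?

Answer: Shortest path length: 4

Derivation:
BFS from (row=3, col=4) until reaching (row=6, col=3):
  Distance 0: (row=3, col=4)
  Distance 1: (row=2, col=4), (row=3, col=3), (row=3, col=5), (row=4, col=4)
  Distance 2: (row=1, col=4), (row=2, col=3), (row=2, col=5), (row=3, col=2), (row=4, col=3), (row=4, col=5)
  Distance 3: (row=0, col=4), (row=1, col=5), (row=2, col=2), (row=3, col=1), (row=4, col=2), (row=5, col=3), (row=5, col=5)
  Distance 4: (row=0, col=3), (row=0, col=5), (row=1, col=2), (row=2, col=1), (row=3, col=0), (row=4, col=1), (row=5, col=2), (row=6, col=3), (row=6, col=5)  <- goal reached here
One shortest path (4 moves): (row=3, col=4) -> (row=3, col=3) -> (row=4, col=3) -> (row=5, col=3) -> (row=6, col=3)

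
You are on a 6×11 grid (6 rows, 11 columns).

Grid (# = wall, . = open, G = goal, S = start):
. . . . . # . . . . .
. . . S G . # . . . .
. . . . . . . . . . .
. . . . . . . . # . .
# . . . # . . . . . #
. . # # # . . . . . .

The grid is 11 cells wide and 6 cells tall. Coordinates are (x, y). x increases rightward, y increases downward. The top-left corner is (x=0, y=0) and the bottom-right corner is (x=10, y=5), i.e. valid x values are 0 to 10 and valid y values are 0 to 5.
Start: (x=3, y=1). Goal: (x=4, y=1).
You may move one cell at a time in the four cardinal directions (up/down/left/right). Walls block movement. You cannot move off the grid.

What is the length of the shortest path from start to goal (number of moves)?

Answer: Shortest path length: 1

Derivation:
BFS from (x=3, y=1) until reaching (x=4, y=1):
  Distance 0: (x=3, y=1)
  Distance 1: (x=3, y=0), (x=2, y=1), (x=4, y=1), (x=3, y=2)  <- goal reached here
One shortest path (1 moves): (x=3, y=1) -> (x=4, y=1)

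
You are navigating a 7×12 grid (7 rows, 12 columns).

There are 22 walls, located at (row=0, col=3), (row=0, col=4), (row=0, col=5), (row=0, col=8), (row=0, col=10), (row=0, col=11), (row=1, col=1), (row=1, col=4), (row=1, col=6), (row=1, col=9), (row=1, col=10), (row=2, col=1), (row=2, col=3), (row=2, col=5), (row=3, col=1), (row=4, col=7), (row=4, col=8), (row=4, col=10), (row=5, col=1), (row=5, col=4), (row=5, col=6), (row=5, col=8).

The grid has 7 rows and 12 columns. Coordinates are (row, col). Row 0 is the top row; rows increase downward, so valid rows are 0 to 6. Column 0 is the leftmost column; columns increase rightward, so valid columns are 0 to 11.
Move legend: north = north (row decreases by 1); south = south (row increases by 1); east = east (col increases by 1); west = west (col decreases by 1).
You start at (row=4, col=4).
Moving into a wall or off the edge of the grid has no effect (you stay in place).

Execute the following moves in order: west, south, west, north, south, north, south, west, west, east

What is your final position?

Start: (row=4, col=4)
  west (west): (row=4, col=4) -> (row=4, col=3)
  south (south): (row=4, col=3) -> (row=5, col=3)
  west (west): (row=5, col=3) -> (row=5, col=2)
  north (north): (row=5, col=2) -> (row=4, col=2)
  south (south): (row=4, col=2) -> (row=5, col=2)
  north (north): (row=5, col=2) -> (row=4, col=2)
  south (south): (row=4, col=2) -> (row=5, col=2)
  west (west): blocked, stay at (row=5, col=2)
  west (west): blocked, stay at (row=5, col=2)
  east (east): (row=5, col=2) -> (row=5, col=3)
Final: (row=5, col=3)

Answer: Final position: (row=5, col=3)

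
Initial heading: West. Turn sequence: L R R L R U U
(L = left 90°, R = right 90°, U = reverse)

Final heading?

Answer: Final heading: North

Derivation:
Start: West
  L (left (90° counter-clockwise)) -> South
  R (right (90° clockwise)) -> West
  R (right (90° clockwise)) -> North
  L (left (90° counter-clockwise)) -> West
  R (right (90° clockwise)) -> North
  U (U-turn (180°)) -> South
  U (U-turn (180°)) -> North
Final: North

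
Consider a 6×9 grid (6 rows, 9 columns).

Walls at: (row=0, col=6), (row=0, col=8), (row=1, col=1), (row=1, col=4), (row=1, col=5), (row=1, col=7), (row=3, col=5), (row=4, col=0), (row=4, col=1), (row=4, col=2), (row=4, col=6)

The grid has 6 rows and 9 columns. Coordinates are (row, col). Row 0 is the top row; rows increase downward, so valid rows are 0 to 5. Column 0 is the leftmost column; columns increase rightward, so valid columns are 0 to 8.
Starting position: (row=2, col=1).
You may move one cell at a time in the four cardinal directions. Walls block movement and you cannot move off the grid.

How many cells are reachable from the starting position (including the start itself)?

BFS flood-fill from (row=2, col=1):
  Distance 0: (row=2, col=1)
  Distance 1: (row=2, col=0), (row=2, col=2), (row=3, col=1)
  Distance 2: (row=1, col=0), (row=1, col=2), (row=2, col=3), (row=3, col=0), (row=3, col=2)
  Distance 3: (row=0, col=0), (row=0, col=2), (row=1, col=3), (row=2, col=4), (row=3, col=3)
  Distance 4: (row=0, col=1), (row=0, col=3), (row=2, col=5), (row=3, col=4), (row=4, col=3)
  Distance 5: (row=0, col=4), (row=2, col=6), (row=4, col=4), (row=5, col=3)
  Distance 6: (row=0, col=5), (row=1, col=6), (row=2, col=7), (row=3, col=6), (row=4, col=5), (row=5, col=2), (row=5, col=4)
  Distance 7: (row=2, col=8), (row=3, col=7), (row=5, col=1), (row=5, col=5)
  Distance 8: (row=1, col=8), (row=3, col=8), (row=4, col=7), (row=5, col=0), (row=5, col=6)
  Distance 9: (row=4, col=8), (row=5, col=7)
  Distance 10: (row=5, col=8)
Total reachable: 42 (grid has 43 open cells total)

Answer: Reachable cells: 42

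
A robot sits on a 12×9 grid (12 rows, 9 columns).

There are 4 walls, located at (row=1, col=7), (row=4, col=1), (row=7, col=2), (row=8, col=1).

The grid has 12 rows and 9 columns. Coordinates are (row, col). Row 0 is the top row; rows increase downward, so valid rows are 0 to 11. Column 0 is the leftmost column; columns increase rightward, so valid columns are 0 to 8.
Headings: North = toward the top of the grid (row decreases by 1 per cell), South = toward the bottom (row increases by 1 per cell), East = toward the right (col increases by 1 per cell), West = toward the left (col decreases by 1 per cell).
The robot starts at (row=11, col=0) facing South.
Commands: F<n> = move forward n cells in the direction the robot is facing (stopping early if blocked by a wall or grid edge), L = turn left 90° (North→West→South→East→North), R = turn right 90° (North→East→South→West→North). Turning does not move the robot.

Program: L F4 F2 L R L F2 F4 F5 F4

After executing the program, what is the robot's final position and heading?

Start: (row=11, col=0), facing South
  L: turn left, now facing East
  F4: move forward 4, now at (row=11, col=4)
  F2: move forward 2, now at (row=11, col=6)
  L: turn left, now facing North
  R: turn right, now facing East
  L: turn left, now facing North
  F2: move forward 2, now at (row=9, col=6)
  F4: move forward 4, now at (row=5, col=6)
  F5: move forward 5, now at (row=0, col=6)
  F4: move forward 0/4 (blocked), now at (row=0, col=6)
Final: (row=0, col=6), facing North

Answer: Final position: (row=0, col=6), facing North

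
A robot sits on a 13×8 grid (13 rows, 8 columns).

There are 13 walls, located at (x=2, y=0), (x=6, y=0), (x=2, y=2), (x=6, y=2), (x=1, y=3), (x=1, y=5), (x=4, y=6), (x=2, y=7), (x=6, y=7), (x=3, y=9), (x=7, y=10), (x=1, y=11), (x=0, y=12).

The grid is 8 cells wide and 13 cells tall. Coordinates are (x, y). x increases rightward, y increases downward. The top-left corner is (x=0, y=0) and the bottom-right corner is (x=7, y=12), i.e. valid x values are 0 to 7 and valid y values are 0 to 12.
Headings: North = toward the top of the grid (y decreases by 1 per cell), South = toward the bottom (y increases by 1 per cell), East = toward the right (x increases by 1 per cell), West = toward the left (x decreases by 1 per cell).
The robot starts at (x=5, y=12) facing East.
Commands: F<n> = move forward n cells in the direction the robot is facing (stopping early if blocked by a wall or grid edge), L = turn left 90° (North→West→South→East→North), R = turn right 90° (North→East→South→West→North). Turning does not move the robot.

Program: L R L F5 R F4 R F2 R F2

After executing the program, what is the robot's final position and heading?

Answer: Final position: (x=4, y=9), facing West

Derivation:
Start: (x=5, y=12), facing East
  L: turn left, now facing North
  R: turn right, now facing East
  L: turn left, now facing North
  F5: move forward 5, now at (x=5, y=7)
  R: turn right, now facing East
  F4: move forward 0/4 (blocked), now at (x=5, y=7)
  R: turn right, now facing South
  F2: move forward 2, now at (x=5, y=9)
  R: turn right, now facing West
  F2: move forward 1/2 (blocked), now at (x=4, y=9)
Final: (x=4, y=9), facing West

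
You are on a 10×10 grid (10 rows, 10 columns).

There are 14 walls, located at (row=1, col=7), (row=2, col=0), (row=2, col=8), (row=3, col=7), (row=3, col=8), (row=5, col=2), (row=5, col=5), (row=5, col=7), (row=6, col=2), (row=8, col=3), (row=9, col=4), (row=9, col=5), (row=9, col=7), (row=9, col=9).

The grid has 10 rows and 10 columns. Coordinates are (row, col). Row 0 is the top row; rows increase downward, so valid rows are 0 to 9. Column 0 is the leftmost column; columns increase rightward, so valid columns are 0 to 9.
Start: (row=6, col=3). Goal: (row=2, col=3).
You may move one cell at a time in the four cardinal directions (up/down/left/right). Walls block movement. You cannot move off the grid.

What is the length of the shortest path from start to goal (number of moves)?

BFS from (row=6, col=3) until reaching (row=2, col=3):
  Distance 0: (row=6, col=3)
  Distance 1: (row=5, col=3), (row=6, col=4), (row=7, col=3)
  Distance 2: (row=4, col=3), (row=5, col=4), (row=6, col=5), (row=7, col=2), (row=7, col=4)
  Distance 3: (row=3, col=3), (row=4, col=2), (row=4, col=4), (row=6, col=6), (row=7, col=1), (row=7, col=5), (row=8, col=2), (row=8, col=4)
  Distance 4: (row=2, col=3), (row=3, col=2), (row=3, col=4), (row=4, col=1), (row=4, col=5), (row=5, col=6), (row=6, col=1), (row=6, col=7), (row=7, col=0), (row=7, col=6), (row=8, col=1), (row=8, col=5), (row=9, col=2)  <- goal reached here
One shortest path (4 moves): (row=6, col=3) -> (row=5, col=3) -> (row=4, col=3) -> (row=3, col=3) -> (row=2, col=3)

Answer: Shortest path length: 4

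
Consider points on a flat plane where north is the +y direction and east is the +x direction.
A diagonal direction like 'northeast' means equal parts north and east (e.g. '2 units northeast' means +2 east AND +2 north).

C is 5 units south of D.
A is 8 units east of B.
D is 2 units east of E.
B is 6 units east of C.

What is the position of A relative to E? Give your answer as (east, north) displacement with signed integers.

Place E at the origin (east=0, north=0).
  D is 2 units east of E: delta (east=+2, north=+0); D at (east=2, north=0).
  C is 5 units south of D: delta (east=+0, north=-5); C at (east=2, north=-5).
  B is 6 units east of C: delta (east=+6, north=+0); B at (east=8, north=-5).
  A is 8 units east of B: delta (east=+8, north=+0); A at (east=16, north=-5).
Therefore A relative to E: (east=16, north=-5).

Answer: A is at (east=16, north=-5) relative to E.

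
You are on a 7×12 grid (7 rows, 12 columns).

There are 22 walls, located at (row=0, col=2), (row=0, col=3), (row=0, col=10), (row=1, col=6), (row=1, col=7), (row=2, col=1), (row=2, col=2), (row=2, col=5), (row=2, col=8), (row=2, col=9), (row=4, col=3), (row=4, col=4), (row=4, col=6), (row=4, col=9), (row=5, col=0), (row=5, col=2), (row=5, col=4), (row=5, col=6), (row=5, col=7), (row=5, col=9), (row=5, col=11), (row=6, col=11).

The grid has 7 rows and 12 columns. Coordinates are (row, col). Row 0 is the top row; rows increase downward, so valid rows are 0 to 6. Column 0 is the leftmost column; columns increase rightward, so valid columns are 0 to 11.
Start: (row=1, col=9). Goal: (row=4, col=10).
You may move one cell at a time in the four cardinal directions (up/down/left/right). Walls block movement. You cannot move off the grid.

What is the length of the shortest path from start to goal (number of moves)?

BFS from (row=1, col=9) until reaching (row=4, col=10):
  Distance 0: (row=1, col=9)
  Distance 1: (row=0, col=9), (row=1, col=8), (row=1, col=10)
  Distance 2: (row=0, col=8), (row=1, col=11), (row=2, col=10)
  Distance 3: (row=0, col=7), (row=0, col=11), (row=2, col=11), (row=3, col=10)
  Distance 4: (row=0, col=6), (row=3, col=9), (row=3, col=11), (row=4, col=10)  <- goal reached here
One shortest path (4 moves): (row=1, col=9) -> (row=1, col=10) -> (row=2, col=10) -> (row=3, col=10) -> (row=4, col=10)

Answer: Shortest path length: 4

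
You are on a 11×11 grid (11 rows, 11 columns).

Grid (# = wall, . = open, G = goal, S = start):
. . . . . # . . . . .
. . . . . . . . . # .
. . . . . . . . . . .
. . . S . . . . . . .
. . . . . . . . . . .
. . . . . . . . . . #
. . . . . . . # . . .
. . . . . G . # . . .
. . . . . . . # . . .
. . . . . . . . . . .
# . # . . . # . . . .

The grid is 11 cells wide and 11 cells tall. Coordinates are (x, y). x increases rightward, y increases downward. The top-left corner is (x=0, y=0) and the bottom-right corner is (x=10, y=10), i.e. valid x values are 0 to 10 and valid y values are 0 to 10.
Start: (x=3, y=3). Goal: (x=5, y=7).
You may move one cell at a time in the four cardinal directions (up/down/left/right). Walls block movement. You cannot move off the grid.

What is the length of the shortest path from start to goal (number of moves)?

Answer: Shortest path length: 6

Derivation:
BFS from (x=3, y=3) until reaching (x=5, y=7):
  Distance 0: (x=3, y=3)
  Distance 1: (x=3, y=2), (x=2, y=3), (x=4, y=3), (x=3, y=4)
  Distance 2: (x=3, y=1), (x=2, y=2), (x=4, y=2), (x=1, y=3), (x=5, y=3), (x=2, y=4), (x=4, y=4), (x=3, y=5)
  Distance 3: (x=3, y=0), (x=2, y=1), (x=4, y=1), (x=1, y=2), (x=5, y=2), (x=0, y=3), (x=6, y=3), (x=1, y=4), (x=5, y=4), (x=2, y=5), (x=4, y=5), (x=3, y=6)
  Distance 4: (x=2, y=0), (x=4, y=0), (x=1, y=1), (x=5, y=1), (x=0, y=2), (x=6, y=2), (x=7, y=3), (x=0, y=4), (x=6, y=4), (x=1, y=5), (x=5, y=5), (x=2, y=6), (x=4, y=6), (x=3, y=7)
  Distance 5: (x=1, y=0), (x=0, y=1), (x=6, y=1), (x=7, y=2), (x=8, y=3), (x=7, y=4), (x=0, y=5), (x=6, y=5), (x=1, y=6), (x=5, y=6), (x=2, y=7), (x=4, y=7), (x=3, y=8)
  Distance 6: (x=0, y=0), (x=6, y=0), (x=7, y=1), (x=8, y=2), (x=9, y=3), (x=8, y=4), (x=7, y=5), (x=0, y=6), (x=6, y=6), (x=1, y=7), (x=5, y=7), (x=2, y=8), (x=4, y=8), (x=3, y=9)  <- goal reached here
One shortest path (6 moves): (x=3, y=3) -> (x=4, y=3) -> (x=5, y=3) -> (x=5, y=4) -> (x=5, y=5) -> (x=5, y=6) -> (x=5, y=7)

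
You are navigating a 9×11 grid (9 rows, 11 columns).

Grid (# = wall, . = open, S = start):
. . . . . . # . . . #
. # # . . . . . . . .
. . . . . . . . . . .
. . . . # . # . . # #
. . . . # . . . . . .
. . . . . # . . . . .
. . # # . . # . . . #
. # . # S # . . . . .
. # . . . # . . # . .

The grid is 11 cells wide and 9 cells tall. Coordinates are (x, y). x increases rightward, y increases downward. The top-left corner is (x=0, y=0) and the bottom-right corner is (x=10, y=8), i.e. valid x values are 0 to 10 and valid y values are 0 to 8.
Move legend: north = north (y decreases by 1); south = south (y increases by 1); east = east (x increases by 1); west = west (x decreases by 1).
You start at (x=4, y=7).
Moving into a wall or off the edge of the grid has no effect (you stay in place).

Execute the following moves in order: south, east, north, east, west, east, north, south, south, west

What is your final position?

Answer: Final position: (x=3, y=8)

Derivation:
Start: (x=4, y=7)
  south (south): (x=4, y=7) -> (x=4, y=8)
  east (east): blocked, stay at (x=4, y=8)
  north (north): (x=4, y=8) -> (x=4, y=7)
  east (east): blocked, stay at (x=4, y=7)
  west (west): blocked, stay at (x=4, y=7)
  east (east): blocked, stay at (x=4, y=7)
  north (north): (x=4, y=7) -> (x=4, y=6)
  south (south): (x=4, y=6) -> (x=4, y=7)
  south (south): (x=4, y=7) -> (x=4, y=8)
  west (west): (x=4, y=8) -> (x=3, y=8)
Final: (x=3, y=8)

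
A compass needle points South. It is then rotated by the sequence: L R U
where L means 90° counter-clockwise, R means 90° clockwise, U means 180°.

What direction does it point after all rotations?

Answer: Final heading: North

Derivation:
Start: South
  L (left (90° counter-clockwise)) -> East
  R (right (90° clockwise)) -> South
  U (U-turn (180°)) -> North
Final: North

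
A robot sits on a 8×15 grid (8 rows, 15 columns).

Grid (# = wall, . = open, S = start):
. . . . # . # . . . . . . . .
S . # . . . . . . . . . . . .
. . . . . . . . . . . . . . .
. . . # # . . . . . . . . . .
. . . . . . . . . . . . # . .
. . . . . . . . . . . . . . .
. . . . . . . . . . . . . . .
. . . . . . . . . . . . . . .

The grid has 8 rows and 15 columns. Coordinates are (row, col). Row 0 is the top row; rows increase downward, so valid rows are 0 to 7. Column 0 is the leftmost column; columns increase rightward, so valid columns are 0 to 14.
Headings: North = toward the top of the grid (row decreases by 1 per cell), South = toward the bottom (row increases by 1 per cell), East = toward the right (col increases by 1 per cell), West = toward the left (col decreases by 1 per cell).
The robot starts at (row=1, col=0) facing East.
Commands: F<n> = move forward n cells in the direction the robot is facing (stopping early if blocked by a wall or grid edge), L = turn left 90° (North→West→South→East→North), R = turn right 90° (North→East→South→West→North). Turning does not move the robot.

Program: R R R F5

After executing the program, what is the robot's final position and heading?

Start: (row=1, col=0), facing East
  R: turn right, now facing South
  R: turn right, now facing West
  R: turn right, now facing North
  F5: move forward 1/5 (blocked), now at (row=0, col=0)
Final: (row=0, col=0), facing North

Answer: Final position: (row=0, col=0), facing North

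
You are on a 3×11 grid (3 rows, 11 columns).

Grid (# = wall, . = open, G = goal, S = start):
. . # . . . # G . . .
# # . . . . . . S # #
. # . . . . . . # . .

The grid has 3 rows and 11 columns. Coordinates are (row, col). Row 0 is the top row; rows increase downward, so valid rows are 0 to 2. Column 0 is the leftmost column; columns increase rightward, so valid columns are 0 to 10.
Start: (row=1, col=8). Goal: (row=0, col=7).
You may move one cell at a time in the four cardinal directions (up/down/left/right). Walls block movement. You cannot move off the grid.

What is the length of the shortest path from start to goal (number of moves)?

BFS from (row=1, col=8) until reaching (row=0, col=7):
  Distance 0: (row=1, col=8)
  Distance 1: (row=0, col=8), (row=1, col=7)
  Distance 2: (row=0, col=7), (row=0, col=9), (row=1, col=6), (row=2, col=7)  <- goal reached here
One shortest path (2 moves): (row=1, col=8) -> (row=1, col=7) -> (row=0, col=7)

Answer: Shortest path length: 2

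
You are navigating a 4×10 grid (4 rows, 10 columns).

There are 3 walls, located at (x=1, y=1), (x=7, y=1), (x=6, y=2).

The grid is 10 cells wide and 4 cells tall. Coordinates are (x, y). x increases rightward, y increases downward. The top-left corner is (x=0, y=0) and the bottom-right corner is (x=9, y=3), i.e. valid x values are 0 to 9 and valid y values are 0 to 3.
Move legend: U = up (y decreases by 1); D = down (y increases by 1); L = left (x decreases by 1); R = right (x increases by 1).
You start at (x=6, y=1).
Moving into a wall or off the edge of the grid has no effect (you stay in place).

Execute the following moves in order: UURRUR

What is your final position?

Start: (x=6, y=1)
  U (up): (x=6, y=1) -> (x=6, y=0)
  U (up): blocked, stay at (x=6, y=0)
  R (right): (x=6, y=0) -> (x=7, y=0)
  R (right): (x=7, y=0) -> (x=8, y=0)
  U (up): blocked, stay at (x=8, y=0)
  R (right): (x=8, y=0) -> (x=9, y=0)
Final: (x=9, y=0)

Answer: Final position: (x=9, y=0)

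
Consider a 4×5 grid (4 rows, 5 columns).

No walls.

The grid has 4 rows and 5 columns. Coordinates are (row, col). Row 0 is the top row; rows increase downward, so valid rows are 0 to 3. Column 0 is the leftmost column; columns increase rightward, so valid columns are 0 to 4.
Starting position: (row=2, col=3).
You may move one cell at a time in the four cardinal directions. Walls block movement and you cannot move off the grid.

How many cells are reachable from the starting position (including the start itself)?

Answer: Reachable cells: 20

Derivation:
BFS flood-fill from (row=2, col=3):
  Distance 0: (row=2, col=3)
  Distance 1: (row=1, col=3), (row=2, col=2), (row=2, col=4), (row=3, col=3)
  Distance 2: (row=0, col=3), (row=1, col=2), (row=1, col=4), (row=2, col=1), (row=3, col=2), (row=3, col=4)
  Distance 3: (row=0, col=2), (row=0, col=4), (row=1, col=1), (row=2, col=0), (row=3, col=1)
  Distance 4: (row=0, col=1), (row=1, col=0), (row=3, col=0)
  Distance 5: (row=0, col=0)
Total reachable: 20 (grid has 20 open cells total)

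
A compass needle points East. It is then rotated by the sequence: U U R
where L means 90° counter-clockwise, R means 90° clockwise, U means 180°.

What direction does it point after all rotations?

Answer: Final heading: South

Derivation:
Start: East
  U (U-turn (180°)) -> West
  U (U-turn (180°)) -> East
  R (right (90° clockwise)) -> South
Final: South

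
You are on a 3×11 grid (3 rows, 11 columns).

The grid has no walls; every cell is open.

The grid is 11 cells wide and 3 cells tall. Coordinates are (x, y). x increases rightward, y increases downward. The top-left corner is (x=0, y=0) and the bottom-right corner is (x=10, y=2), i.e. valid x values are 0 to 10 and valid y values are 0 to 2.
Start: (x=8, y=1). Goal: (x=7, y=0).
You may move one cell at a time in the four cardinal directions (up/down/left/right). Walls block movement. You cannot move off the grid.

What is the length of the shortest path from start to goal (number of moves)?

BFS from (x=8, y=1) until reaching (x=7, y=0):
  Distance 0: (x=8, y=1)
  Distance 1: (x=8, y=0), (x=7, y=1), (x=9, y=1), (x=8, y=2)
  Distance 2: (x=7, y=0), (x=9, y=0), (x=6, y=1), (x=10, y=1), (x=7, y=2), (x=9, y=2)  <- goal reached here
One shortest path (2 moves): (x=8, y=1) -> (x=7, y=1) -> (x=7, y=0)

Answer: Shortest path length: 2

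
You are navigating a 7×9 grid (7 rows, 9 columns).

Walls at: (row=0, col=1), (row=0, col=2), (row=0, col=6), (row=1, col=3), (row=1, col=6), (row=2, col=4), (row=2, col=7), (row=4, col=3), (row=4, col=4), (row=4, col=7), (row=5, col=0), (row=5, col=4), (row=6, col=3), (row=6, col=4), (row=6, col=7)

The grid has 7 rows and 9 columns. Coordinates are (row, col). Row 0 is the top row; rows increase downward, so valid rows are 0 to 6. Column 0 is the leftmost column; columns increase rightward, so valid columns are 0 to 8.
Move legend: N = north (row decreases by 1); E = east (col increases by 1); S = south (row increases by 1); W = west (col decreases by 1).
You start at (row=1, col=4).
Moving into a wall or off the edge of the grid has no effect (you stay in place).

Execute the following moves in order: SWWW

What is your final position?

Answer: Final position: (row=1, col=4)

Derivation:
Start: (row=1, col=4)
  S (south): blocked, stay at (row=1, col=4)
  [×3]W (west): blocked, stay at (row=1, col=4)
Final: (row=1, col=4)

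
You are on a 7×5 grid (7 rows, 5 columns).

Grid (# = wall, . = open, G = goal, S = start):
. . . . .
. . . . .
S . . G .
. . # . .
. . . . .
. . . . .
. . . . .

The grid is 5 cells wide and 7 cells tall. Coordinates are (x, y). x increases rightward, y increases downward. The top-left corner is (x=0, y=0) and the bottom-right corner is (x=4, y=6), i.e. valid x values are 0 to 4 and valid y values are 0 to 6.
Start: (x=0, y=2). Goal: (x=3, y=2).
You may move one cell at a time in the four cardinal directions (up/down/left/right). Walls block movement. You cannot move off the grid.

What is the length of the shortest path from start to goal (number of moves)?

Answer: Shortest path length: 3

Derivation:
BFS from (x=0, y=2) until reaching (x=3, y=2):
  Distance 0: (x=0, y=2)
  Distance 1: (x=0, y=1), (x=1, y=2), (x=0, y=3)
  Distance 2: (x=0, y=0), (x=1, y=1), (x=2, y=2), (x=1, y=3), (x=0, y=4)
  Distance 3: (x=1, y=0), (x=2, y=1), (x=3, y=2), (x=1, y=4), (x=0, y=5)  <- goal reached here
One shortest path (3 moves): (x=0, y=2) -> (x=1, y=2) -> (x=2, y=2) -> (x=3, y=2)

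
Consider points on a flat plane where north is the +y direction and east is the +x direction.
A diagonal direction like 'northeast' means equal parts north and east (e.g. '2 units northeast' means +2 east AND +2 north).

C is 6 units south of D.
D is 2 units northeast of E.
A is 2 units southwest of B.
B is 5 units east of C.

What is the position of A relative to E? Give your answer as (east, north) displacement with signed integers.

Answer: A is at (east=5, north=-6) relative to E.

Derivation:
Place E at the origin (east=0, north=0).
  D is 2 units northeast of E: delta (east=+2, north=+2); D at (east=2, north=2).
  C is 6 units south of D: delta (east=+0, north=-6); C at (east=2, north=-4).
  B is 5 units east of C: delta (east=+5, north=+0); B at (east=7, north=-4).
  A is 2 units southwest of B: delta (east=-2, north=-2); A at (east=5, north=-6).
Therefore A relative to E: (east=5, north=-6).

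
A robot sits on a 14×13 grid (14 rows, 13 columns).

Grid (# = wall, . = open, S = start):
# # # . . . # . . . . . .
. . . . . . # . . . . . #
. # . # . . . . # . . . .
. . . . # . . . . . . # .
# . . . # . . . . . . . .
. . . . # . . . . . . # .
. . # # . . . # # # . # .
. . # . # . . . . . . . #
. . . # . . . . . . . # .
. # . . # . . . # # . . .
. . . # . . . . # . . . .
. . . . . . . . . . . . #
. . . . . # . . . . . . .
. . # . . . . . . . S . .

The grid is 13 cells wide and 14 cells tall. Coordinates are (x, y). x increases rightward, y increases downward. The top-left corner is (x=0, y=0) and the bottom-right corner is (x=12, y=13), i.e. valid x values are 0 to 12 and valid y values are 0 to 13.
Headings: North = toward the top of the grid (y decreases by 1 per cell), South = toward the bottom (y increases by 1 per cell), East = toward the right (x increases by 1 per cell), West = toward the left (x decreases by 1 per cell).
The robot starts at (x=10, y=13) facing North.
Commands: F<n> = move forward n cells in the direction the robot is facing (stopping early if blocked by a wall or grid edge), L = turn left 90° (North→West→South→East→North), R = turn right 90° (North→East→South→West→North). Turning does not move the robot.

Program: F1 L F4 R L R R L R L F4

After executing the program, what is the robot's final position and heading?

Answer: Final position: (x=6, y=8), facing North

Derivation:
Start: (x=10, y=13), facing North
  F1: move forward 1, now at (x=10, y=12)
  L: turn left, now facing West
  F4: move forward 4, now at (x=6, y=12)
  R: turn right, now facing North
  L: turn left, now facing West
  R: turn right, now facing North
  R: turn right, now facing East
  L: turn left, now facing North
  R: turn right, now facing East
  L: turn left, now facing North
  F4: move forward 4, now at (x=6, y=8)
Final: (x=6, y=8), facing North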